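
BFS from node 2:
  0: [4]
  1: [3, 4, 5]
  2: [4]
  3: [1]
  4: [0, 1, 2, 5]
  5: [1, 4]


Visit 2, enqueue [4]
Visit 4, enqueue [0, 1, 5]
Visit 0, enqueue []
Visit 1, enqueue [3]
Visit 5, enqueue []
Visit 3, enqueue []

BFS order: [2, 4, 0, 1, 5, 3]


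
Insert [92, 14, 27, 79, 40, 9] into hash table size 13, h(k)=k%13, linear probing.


Insert 92: h=1 -> slot 1
Insert 14: h=1, 1 probes -> slot 2
Insert 27: h=1, 2 probes -> slot 3
Insert 79: h=1, 3 probes -> slot 4
Insert 40: h=1, 4 probes -> slot 5
Insert 9: h=9 -> slot 9

Table: [None, 92, 14, 27, 79, 40, None, None, None, 9, None, None, None]


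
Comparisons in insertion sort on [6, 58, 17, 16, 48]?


Algorithm: insertion sort
Input: [6, 58, 17, 16, 48]
Sorted: [6, 16, 17, 48, 58]

8


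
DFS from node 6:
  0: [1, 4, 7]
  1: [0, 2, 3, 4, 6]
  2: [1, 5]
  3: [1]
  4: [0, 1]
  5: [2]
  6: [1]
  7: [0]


Visit 6, push [1]
Visit 1, push [4, 3, 2, 0]
Visit 0, push [7, 4]
Visit 4, push []
Visit 7, push []
Visit 2, push [5]
Visit 5, push []
Visit 3, push []

DFS order: [6, 1, 0, 4, 7, 2, 5, 3]


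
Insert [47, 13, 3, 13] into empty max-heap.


Insert 47: [47]
Insert 13: [47, 13]
Insert 3: [47, 13, 3]
Insert 13: [47, 13, 3, 13]

Final heap: [47, 13, 3, 13]


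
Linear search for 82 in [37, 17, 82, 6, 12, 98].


i=0: 37!=82
i=1: 17!=82
i=2: 82==82 found!

Found at 2, 3 comps


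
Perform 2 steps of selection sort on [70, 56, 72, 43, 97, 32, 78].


Initial: [70, 56, 72, 43, 97, 32, 78]
Step 1: min=32 at 5
  Swap: [32, 56, 72, 43, 97, 70, 78]
Step 2: min=43 at 3
  Swap: [32, 43, 72, 56, 97, 70, 78]

After 2 steps: [32, 43, 72, 56, 97, 70, 78]


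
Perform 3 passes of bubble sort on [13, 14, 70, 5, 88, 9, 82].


Initial: [13, 14, 70, 5, 88, 9, 82]
Pass 1: [13, 14, 5, 70, 9, 82, 88] (3 swaps)
Pass 2: [13, 5, 14, 9, 70, 82, 88] (2 swaps)
Pass 3: [5, 13, 9, 14, 70, 82, 88] (2 swaps)

After 3 passes: [5, 13, 9, 14, 70, 82, 88]


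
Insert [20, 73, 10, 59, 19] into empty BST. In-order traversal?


Insert 20: root
Insert 73: R from 20
Insert 10: L from 20
Insert 59: R from 20 -> L from 73
Insert 19: L from 20 -> R from 10

In-order: [10, 19, 20, 59, 73]


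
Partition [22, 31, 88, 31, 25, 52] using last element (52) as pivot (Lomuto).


Pivot: 52
  22 <= 52: advance i (no swap)
  31 <= 52: advance i (no swap)
  31 <= 52: swap -> [22, 31, 31, 88, 25, 52]
  25 <= 52: swap -> [22, 31, 31, 25, 88, 52]
Place pivot at 4: [22, 31, 31, 25, 52, 88]

Partitioned: [22, 31, 31, 25, 52, 88]


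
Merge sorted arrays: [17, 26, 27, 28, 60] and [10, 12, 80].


Take 10 from B
Take 12 from B
Take 17 from A
Take 26 from A
Take 27 from A
Take 28 from A
Take 60 from A

Merged: [10, 12, 17, 26, 27, 28, 60, 80]


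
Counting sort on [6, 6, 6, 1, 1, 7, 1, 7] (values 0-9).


Input: [6, 6, 6, 1, 1, 7, 1, 7]
Counts: [0, 3, 0, 0, 0, 0, 3, 2, 0, 0]

Sorted: [1, 1, 1, 6, 6, 6, 7, 7]


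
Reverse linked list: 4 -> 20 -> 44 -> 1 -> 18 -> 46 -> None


Step 1: curr=4, set curr.next=prev(None) | reversed so far: 4
Step 2: curr=20, set curr.next=prev(4) | reversed so far: 20 -> 4
Step 3: curr=44, set curr.next=prev(20) | reversed so far: 44 -> 20 -> 4
Step 4: curr=1, set curr.next=prev(44) | reversed so far: 1 -> 44 -> 20 -> 4
Step 5: curr=18, set curr.next=prev(1) | reversed so far: 18 -> 1 -> 44 -> 20 -> 4
Step 6: curr=46, set curr.next=prev(18) | reversed so far: 46 -> 18 -> 1 -> 44 -> 20 -> 4

46 -> 18 -> 1 -> 44 -> 20 -> 4 -> None


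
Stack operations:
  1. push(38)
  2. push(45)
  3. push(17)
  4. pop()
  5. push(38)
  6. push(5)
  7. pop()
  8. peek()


push(38) -> [38]
push(45) -> [38, 45]
push(17) -> [38, 45, 17]
pop()->17, [38, 45]
push(38) -> [38, 45, 38]
push(5) -> [38, 45, 38, 5]
pop()->5, [38, 45, 38]
peek()->38

Final stack: [38, 45, 38]


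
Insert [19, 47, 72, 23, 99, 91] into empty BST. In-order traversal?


Insert 19: root
Insert 47: R from 19
Insert 72: R from 19 -> R from 47
Insert 23: R from 19 -> L from 47
Insert 99: R from 19 -> R from 47 -> R from 72
Insert 91: R from 19 -> R from 47 -> R from 72 -> L from 99

In-order: [19, 23, 47, 72, 91, 99]


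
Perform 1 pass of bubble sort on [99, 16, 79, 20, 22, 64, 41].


Initial: [99, 16, 79, 20, 22, 64, 41]
Pass 1: [16, 79, 20, 22, 64, 41, 99] (6 swaps)

After 1 pass: [16, 79, 20, 22, 64, 41, 99]


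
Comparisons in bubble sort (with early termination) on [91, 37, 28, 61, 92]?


Algorithm: bubble sort (with early termination)
Input: [91, 37, 28, 61, 92]
Sorted: [28, 37, 61, 91, 92]

9


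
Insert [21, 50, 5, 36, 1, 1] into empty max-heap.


Insert 21: [21]
Insert 50: [50, 21]
Insert 5: [50, 21, 5]
Insert 36: [50, 36, 5, 21]
Insert 1: [50, 36, 5, 21, 1]
Insert 1: [50, 36, 5, 21, 1, 1]

Final heap: [50, 36, 5, 21, 1, 1]


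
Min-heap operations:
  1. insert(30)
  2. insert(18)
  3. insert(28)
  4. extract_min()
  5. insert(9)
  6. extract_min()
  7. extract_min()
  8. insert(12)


insert(30) -> [30]
insert(18) -> [18, 30]
insert(28) -> [18, 30, 28]
extract_min()->18, [28, 30]
insert(9) -> [9, 30, 28]
extract_min()->9, [28, 30]
extract_min()->28, [30]
insert(12) -> [12, 30]

Final heap: [12, 30]


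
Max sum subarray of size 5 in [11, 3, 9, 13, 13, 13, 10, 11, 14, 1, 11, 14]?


[0:5]: 49
[1:6]: 51
[2:7]: 58
[3:8]: 60
[4:9]: 61
[5:10]: 49
[6:11]: 47
[7:12]: 51

Max: 61 at [4:9]


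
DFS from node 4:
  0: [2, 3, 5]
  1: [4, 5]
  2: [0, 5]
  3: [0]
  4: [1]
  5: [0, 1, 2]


Visit 4, push [1]
Visit 1, push [5]
Visit 5, push [2, 0]
Visit 0, push [3, 2]
Visit 2, push []
Visit 3, push []

DFS order: [4, 1, 5, 0, 2, 3]


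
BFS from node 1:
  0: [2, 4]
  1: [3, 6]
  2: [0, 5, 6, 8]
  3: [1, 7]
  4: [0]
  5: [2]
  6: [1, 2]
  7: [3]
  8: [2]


Visit 1, enqueue [3, 6]
Visit 3, enqueue [7]
Visit 6, enqueue [2]
Visit 7, enqueue []
Visit 2, enqueue [0, 5, 8]
Visit 0, enqueue [4]
Visit 5, enqueue []
Visit 8, enqueue []
Visit 4, enqueue []

BFS order: [1, 3, 6, 7, 2, 0, 5, 8, 4]


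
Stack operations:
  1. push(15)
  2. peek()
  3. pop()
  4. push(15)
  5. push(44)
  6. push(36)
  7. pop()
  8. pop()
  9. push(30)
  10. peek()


push(15) -> [15]
peek()->15
pop()->15, []
push(15) -> [15]
push(44) -> [15, 44]
push(36) -> [15, 44, 36]
pop()->36, [15, 44]
pop()->44, [15]
push(30) -> [15, 30]
peek()->30

Final stack: [15, 30]


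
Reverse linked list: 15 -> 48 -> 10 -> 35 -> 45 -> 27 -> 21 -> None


Step 1: curr=15, set curr.next=prev(None) | reversed so far: 15
Step 2: curr=48, set curr.next=prev(15) | reversed so far: 48 -> 15
Step 3: curr=10, set curr.next=prev(48) | reversed so far: 10 -> 48 -> 15
Step 4: curr=35, set curr.next=prev(10) | reversed so far: 35 -> 10 -> 48 -> 15
Step 5: curr=45, set curr.next=prev(35) | reversed so far: 45 -> 35 -> 10 -> 48 -> 15
Step 6: curr=27, set curr.next=prev(45) | reversed so far: 27 -> 45 -> 35 -> 10 -> 48 -> 15
Step 7: curr=21, set curr.next=prev(27) | reversed so far: 21 -> 27 -> 45 -> 35 -> 10 -> 48 -> 15

21 -> 27 -> 45 -> 35 -> 10 -> 48 -> 15 -> None


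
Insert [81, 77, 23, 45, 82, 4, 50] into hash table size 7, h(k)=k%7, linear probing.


Insert 81: h=4 -> slot 4
Insert 77: h=0 -> slot 0
Insert 23: h=2 -> slot 2
Insert 45: h=3 -> slot 3
Insert 82: h=5 -> slot 5
Insert 4: h=4, 2 probes -> slot 6
Insert 50: h=1 -> slot 1

Table: [77, 50, 23, 45, 81, 82, 4]


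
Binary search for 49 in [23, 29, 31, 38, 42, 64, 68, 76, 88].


Step 1: lo=0, hi=8, mid=4, val=42
Step 2: lo=5, hi=8, mid=6, val=68
Step 3: lo=5, hi=5, mid=5, val=64

Not found


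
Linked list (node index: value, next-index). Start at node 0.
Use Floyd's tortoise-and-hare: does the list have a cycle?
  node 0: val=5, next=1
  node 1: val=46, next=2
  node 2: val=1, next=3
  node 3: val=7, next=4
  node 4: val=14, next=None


Floyd's tortoise (slow, +1) and hare (fast, +2):
  init: slow=0, fast=0
  step 1: slow=1, fast=2
  step 2: slow=2, fast=4
  step 3: fast -> None, no cycle

Cycle: no


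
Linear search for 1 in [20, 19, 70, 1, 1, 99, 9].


i=0: 20!=1
i=1: 19!=1
i=2: 70!=1
i=3: 1==1 found!

Found at 3, 4 comps


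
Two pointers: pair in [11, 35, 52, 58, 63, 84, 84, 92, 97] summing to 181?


lo=0(11)+hi=8(97)=108
lo=1(35)+hi=8(97)=132
lo=2(52)+hi=8(97)=149
lo=3(58)+hi=8(97)=155
lo=4(63)+hi=8(97)=160
lo=5(84)+hi=8(97)=181

Yes: 84+97=181


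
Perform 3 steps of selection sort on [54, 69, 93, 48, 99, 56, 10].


Initial: [54, 69, 93, 48, 99, 56, 10]
Step 1: min=10 at 6
  Swap: [10, 69, 93, 48, 99, 56, 54]
Step 2: min=48 at 3
  Swap: [10, 48, 93, 69, 99, 56, 54]
Step 3: min=54 at 6
  Swap: [10, 48, 54, 69, 99, 56, 93]

After 3 steps: [10, 48, 54, 69, 99, 56, 93]


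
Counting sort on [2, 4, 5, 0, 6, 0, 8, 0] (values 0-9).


Input: [2, 4, 5, 0, 6, 0, 8, 0]
Counts: [3, 0, 1, 0, 1, 1, 1, 0, 1, 0]

Sorted: [0, 0, 0, 2, 4, 5, 6, 8]


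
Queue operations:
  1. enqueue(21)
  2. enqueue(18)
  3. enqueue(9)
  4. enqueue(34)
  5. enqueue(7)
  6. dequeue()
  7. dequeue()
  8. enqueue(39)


enqueue(21) -> [21]
enqueue(18) -> [21, 18]
enqueue(9) -> [21, 18, 9]
enqueue(34) -> [21, 18, 9, 34]
enqueue(7) -> [21, 18, 9, 34, 7]
dequeue()->21, [18, 9, 34, 7]
dequeue()->18, [9, 34, 7]
enqueue(39) -> [9, 34, 7, 39]

Final queue: [9, 34, 7, 39]


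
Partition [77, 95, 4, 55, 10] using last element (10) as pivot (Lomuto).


Pivot: 10
  4 <= 10: swap -> [4, 95, 77, 55, 10]
Place pivot at 1: [4, 10, 77, 55, 95]

Partitioned: [4, 10, 77, 55, 95]


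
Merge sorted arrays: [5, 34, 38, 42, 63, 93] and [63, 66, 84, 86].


Take 5 from A
Take 34 from A
Take 38 from A
Take 42 from A
Take 63 from A
Take 63 from B
Take 66 from B
Take 84 from B
Take 86 from B

Merged: [5, 34, 38, 42, 63, 63, 66, 84, 86, 93]


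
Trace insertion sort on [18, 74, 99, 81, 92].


Initial: [18, 74, 99, 81, 92]
Insert 74: [18, 74, 99, 81, 92]
Insert 99: [18, 74, 99, 81, 92]
Insert 81: [18, 74, 81, 99, 92]
Insert 92: [18, 74, 81, 92, 99]

Sorted: [18, 74, 81, 92, 99]


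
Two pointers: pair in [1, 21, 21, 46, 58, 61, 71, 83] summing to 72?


lo=0(1)+hi=7(83)=84
lo=0(1)+hi=6(71)=72

Yes: 1+71=72


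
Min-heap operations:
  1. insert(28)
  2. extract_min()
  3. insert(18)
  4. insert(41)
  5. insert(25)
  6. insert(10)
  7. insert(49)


insert(28) -> [28]
extract_min()->28, []
insert(18) -> [18]
insert(41) -> [18, 41]
insert(25) -> [18, 41, 25]
insert(10) -> [10, 18, 25, 41]
insert(49) -> [10, 18, 25, 41, 49]

Final heap: [10, 18, 25, 41, 49]


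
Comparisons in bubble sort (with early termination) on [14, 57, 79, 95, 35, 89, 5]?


Algorithm: bubble sort (with early termination)
Input: [14, 57, 79, 95, 35, 89, 5]
Sorted: [5, 14, 35, 57, 79, 89, 95]

21


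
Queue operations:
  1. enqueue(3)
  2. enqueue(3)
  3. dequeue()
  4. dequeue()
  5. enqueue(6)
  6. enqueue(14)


enqueue(3) -> [3]
enqueue(3) -> [3, 3]
dequeue()->3, [3]
dequeue()->3, []
enqueue(6) -> [6]
enqueue(14) -> [6, 14]

Final queue: [6, 14]


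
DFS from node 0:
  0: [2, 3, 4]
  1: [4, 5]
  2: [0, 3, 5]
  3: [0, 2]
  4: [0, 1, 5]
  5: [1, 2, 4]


Visit 0, push [4, 3, 2]
Visit 2, push [5, 3]
Visit 3, push []
Visit 5, push [4, 1]
Visit 1, push [4]
Visit 4, push []

DFS order: [0, 2, 3, 5, 1, 4]


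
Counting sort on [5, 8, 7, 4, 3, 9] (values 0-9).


Input: [5, 8, 7, 4, 3, 9]
Counts: [0, 0, 0, 1, 1, 1, 0, 1, 1, 1]

Sorted: [3, 4, 5, 7, 8, 9]


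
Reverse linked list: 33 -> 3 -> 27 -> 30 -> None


Step 1: curr=33, set curr.next=prev(None) | reversed so far: 33
Step 2: curr=3, set curr.next=prev(33) | reversed so far: 3 -> 33
Step 3: curr=27, set curr.next=prev(3) | reversed so far: 27 -> 3 -> 33
Step 4: curr=30, set curr.next=prev(27) | reversed so far: 30 -> 27 -> 3 -> 33

30 -> 27 -> 3 -> 33 -> None


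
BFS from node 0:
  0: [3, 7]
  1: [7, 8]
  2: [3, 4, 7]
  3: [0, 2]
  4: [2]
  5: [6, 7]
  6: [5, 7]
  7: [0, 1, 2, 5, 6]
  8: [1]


Visit 0, enqueue [3, 7]
Visit 3, enqueue [2]
Visit 7, enqueue [1, 5, 6]
Visit 2, enqueue [4]
Visit 1, enqueue [8]
Visit 5, enqueue []
Visit 6, enqueue []
Visit 4, enqueue []
Visit 8, enqueue []

BFS order: [0, 3, 7, 2, 1, 5, 6, 4, 8]


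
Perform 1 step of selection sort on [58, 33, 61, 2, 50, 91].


Initial: [58, 33, 61, 2, 50, 91]
Step 1: min=2 at 3
  Swap: [2, 33, 61, 58, 50, 91]

After 1 step: [2, 33, 61, 58, 50, 91]


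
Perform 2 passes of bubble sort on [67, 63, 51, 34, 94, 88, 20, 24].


Initial: [67, 63, 51, 34, 94, 88, 20, 24]
Pass 1: [63, 51, 34, 67, 88, 20, 24, 94] (6 swaps)
Pass 2: [51, 34, 63, 67, 20, 24, 88, 94] (4 swaps)

After 2 passes: [51, 34, 63, 67, 20, 24, 88, 94]


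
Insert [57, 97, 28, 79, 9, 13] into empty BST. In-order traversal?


Insert 57: root
Insert 97: R from 57
Insert 28: L from 57
Insert 79: R from 57 -> L from 97
Insert 9: L from 57 -> L from 28
Insert 13: L from 57 -> L from 28 -> R from 9

In-order: [9, 13, 28, 57, 79, 97]


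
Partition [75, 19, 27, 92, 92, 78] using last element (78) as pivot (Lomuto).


Pivot: 78
  75 <= 78: advance i (no swap)
  19 <= 78: advance i (no swap)
  27 <= 78: advance i (no swap)
Place pivot at 3: [75, 19, 27, 78, 92, 92]

Partitioned: [75, 19, 27, 78, 92, 92]


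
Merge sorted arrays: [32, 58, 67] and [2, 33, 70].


Take 2 from B
Take 32 from A
Take 33 from B
Take 58 from A
Take 67 from A

Merged: [2, 32, 33, 58, 67, 70]


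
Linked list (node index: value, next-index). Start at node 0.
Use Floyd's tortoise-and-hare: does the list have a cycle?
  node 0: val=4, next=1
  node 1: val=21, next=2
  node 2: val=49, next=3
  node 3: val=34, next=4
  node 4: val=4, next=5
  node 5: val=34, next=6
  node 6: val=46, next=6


Floyd's tortoise (slow, +1) and hare (fast, +2):
  init: slow=0, fast=0
  step 1: slow=1, fast=2
  step 2: slow=2, fast=4
  step 3: slow=3, fast=6
  step 4: slow=4, fast=6
  step 5: slow=5, fast=6
  step 6: slow=6, fast=6
  slow == fast at node 6: cycle detected

Cycle: yes


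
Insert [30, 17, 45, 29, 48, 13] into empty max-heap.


Insert 30: [30]
Insert 17: [30, 17]
Insert 45: [45, 17, 30]
Insert 29: [45, 29, 30, 17]
Insert 48: [48, 45, 30, 17, 29]
Insert 13: [48, 45, 30, 17, 29, 13]

Final heap: [48, 45, 30, 17, 29, 13]


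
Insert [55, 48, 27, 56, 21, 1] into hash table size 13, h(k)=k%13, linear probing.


Insert 55: h=3 -> slot 3
Insert 48: h=9 -> slot 9
Insert 27: h=1 -> slot 1
Insert 56: h=4 -> slot 4
Insert 21: h=8 -> slot 8
Insert 1: h=1, 1 probes -> slot 2

Table: [None, 27, 1, 55, 56, None, None, None, 21, 48, None, None, None]


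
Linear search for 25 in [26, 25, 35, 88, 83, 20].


i=0: 26!=25
i=1: 25==25 found!

Found at 1, 2 comps


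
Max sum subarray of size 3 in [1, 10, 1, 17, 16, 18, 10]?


[0:3]: 12
[1:4]: 28
[2:5]: 34
[3:6]: 51
[4:7]: 44

Max: 51 at [3:6]


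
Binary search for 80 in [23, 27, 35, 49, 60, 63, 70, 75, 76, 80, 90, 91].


Step 1: lo=0, hi=11, mid=5, val=63
Step 2: lo=6, hi=11, mid=8, val=76
Step 3: lo=9, hi=11, mid=10, val=90
Step 4: lo=9, hi=9, mid=9, val=80

Found at index 9


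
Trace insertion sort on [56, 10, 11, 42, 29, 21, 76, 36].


Initial: [56, 10, 11, 42, 29, 21, 76, 36]
Insert 10: [10, 56, 11, 42, 29, 21, 76, 36]
Insert 11: [10, 11, 56, 42, 29, 21, 76, 36]
Insert 42: [10, 11, 42, 56, 29, 21, 76, 36]
Insert 29: [10, 11, 29, 42, 56, 21, 76, 36]
Insert 21: [10, 11, 21, 29, 42, 56, 76, 36]
Insert 76: [10, 11, 21, 29, 42, 56, 76, 36]
Insert 36: [10, 11, 21, 29, 36, 42, 56, 76]

Sorted: [10, 11, 21, 29, 36, 42, 56, 76]


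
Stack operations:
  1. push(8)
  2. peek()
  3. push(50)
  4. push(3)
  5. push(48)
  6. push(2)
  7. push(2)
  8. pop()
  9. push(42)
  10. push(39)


push(8) -> [8]
peek()->8
push(50) -> [8, 50]
push(3) -> [8, 50, 3]
push(48) -> [8, 50, 3, 48]
push(2) -> [8, 50, 3, 48, 2]
push(2) -> [8, 50, 3, 48, 2, 2]
pop()->2, [8, 50, 3, 48, 2]
push(42) -> [8, 50, 3, 48, 2, 42]
push(39) -> [8, 50, 3, 48, 2, 42, 39]

Final stack: [8, 50, 3, 48, 2, 42, 39]


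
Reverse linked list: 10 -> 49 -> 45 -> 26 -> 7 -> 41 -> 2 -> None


Step 1: curr=10, set curr.next=prev(None) | reversed so far: 10
Step 2: curr=49, set curr.next=prev(10) | reversed so far: 49 -> 10
Step 3: curr=45, set curr.next=prev(49) | reversed so far: 45 -> 49 -> 10
Step 4: curr=26, set curr.next=prev(45) | reversed so far: 26 -> 45 -> 49 -> 10
Step 5: curr=7, set curr.next=prev(26) | reversed so far: 7 -> 26 -> 45 -> 49 -> 10
Step 6: curr=41, set curr.next=prev(7) | reversed so far: 41 -> 7 -> 26 -> 45 -> 49 -> 10
Step 7: curr=2, set curr.next=prev(41) | reversed so far: 2 -> 41 -> 7 -> 26 -> 45 -> 49 -> 10

2 -> 41 -> 7 -> 26 -> 45 -> 49 -> 10 -> None


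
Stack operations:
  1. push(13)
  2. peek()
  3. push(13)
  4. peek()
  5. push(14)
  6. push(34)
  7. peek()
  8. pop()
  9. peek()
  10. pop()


push(13) -> [13]
peek()->13
push(13) -> [13, 13]
peek()->13
push(14) -> [13, 13, 14]
push(34) -> [13, 13, 14, 34]
peek()->34
pop()->34, [13, 13, 14]
peek()->14
pop()->14, [13, 13]

Final stack: [13, 13]


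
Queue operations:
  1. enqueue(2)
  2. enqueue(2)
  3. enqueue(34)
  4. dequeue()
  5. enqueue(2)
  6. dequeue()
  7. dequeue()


enqueue(2) -> [2]
enqueue(2) -> [2, 2]
enqueue(34) -> [2, 2, 34]
dequeue()->2, [2, 34]
enqueue(2) -> [2, 34, 2]
dequeue()->2, [34, 2]
dequeue()->34, [2]

Final queue: [2]


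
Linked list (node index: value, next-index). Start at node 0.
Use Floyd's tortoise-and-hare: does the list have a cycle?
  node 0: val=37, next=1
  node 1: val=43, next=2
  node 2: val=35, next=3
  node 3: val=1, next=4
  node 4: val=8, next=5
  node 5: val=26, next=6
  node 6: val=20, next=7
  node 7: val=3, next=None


Floyd's tortoise (slow, +1) and hare (fast, +2):
  init: slow=0, fast=0
  step 1: slow=1, fast=2
  step 2: slow=2, fast=4
  step 3: slow=3, fast=6
  step 4: fast 6->7->None, no cycle

Cycle: no


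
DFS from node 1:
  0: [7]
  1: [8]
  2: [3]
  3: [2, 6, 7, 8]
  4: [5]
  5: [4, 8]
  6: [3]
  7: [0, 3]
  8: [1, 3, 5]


Visit 1, push [8]
Visit 8, push [5, 3]
Visit 3, push [7, 6, 2]
Visit 2, push []
Visit 6, push []
Visit 7, push [0]
Visit 0, push []
Visit 5, push [4]
Visit 4, push []

DFS order: [1, 8, 3, 2, 6, 7, 0, 5, 4]


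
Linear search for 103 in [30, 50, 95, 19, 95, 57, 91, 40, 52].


i=0: 30!=103
i=1: 50!=103
i=2: 95!=103
i=3: 19!=103
i=4: 95!=103
i=5: 57!=103
i=6: 91!=103
i=7: 40!=103
i=8: 52!=103

Not found, 9 comps


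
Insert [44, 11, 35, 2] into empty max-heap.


Insert 44: [44]
Insert 11: [44, 11]
Insert 35: [44, 11, 35]
Insert 2: [44, 11, 35, 2]

Final heap: [44, 11, 35, 2]


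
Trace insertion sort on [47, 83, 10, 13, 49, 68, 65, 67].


Initial: [47, 83, 10, 13, 49, 68, 65, 67]
Insert 83: [47, 83, 10, 13, 49, 68, 65, 67]
Insert 10: [10, 47, 83, 13, 49, 68, 65, 67]
Insert 13: [10, 13, 47, 83, 49, 68, 65, 67]
Insert 49: [10, 13, 47, 49, 83, 68, 65, 67]
Insert 68: [10, 13, 47, 49, 68, 83, 65, 67]
Insert 65: [10, 13, 47, 49, 65, 68, 83, 67]
Insert 67: [10, 13, 47, 49, 65, 67, 68, 83]

Sorted: [10, 13, 47, 49, 65, 67, 68, 83]


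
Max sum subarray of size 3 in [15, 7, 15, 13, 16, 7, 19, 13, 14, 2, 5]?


[0:3]: 37
[1:4]: 35
[2:5]: 44
[3:6]: 36
[4:7]: 42
[5:8]: 39
[6:9]: 46
[7:10]: 29
[8:11]: 21

Max: 46 at [6:9]


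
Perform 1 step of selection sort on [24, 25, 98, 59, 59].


Initial: [24, 25, 98, 59, 59]
Step 1: min=24 at 0
  Swap: [24, 25, 98, 59, 59]

After 1 step: [24, 25, 98, 59, 59]


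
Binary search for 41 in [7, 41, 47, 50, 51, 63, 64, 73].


Step 1: lo=0, hi=7, mid=3, val=50
Step 2: lo=0, hi=2, mid=1, val=41

Found at index 1


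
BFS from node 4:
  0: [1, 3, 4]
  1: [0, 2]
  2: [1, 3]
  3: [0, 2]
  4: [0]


Visit 4, enqueue [0]
Visit 0, enqueue [1, 3]
Visit 1, enqueue [2]
Visit 3, enqueue []
Visit 2, enqueue []

BFS order: [4, 0, 1, 3, 2]


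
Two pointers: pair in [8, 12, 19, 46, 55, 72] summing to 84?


lo=0(8)+hi=5(72)=80
lo=1(12)+hi=5(72)=84

Yes: 12+72=84


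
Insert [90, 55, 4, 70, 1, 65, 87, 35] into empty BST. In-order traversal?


Insert 90: root
Insert 55: L from 90
Insert 4: L from 90 -> L from 55
Insert 70: L from 90 -> R from 55
Insert 1: L from 90 -> L from 55 -> L from 4
Insert 65: L from 90 -> R from 55 -> L from 70
Insert 87: L from 90 -> R from 55 -> R from 70
Insert 35: L from 90 -> L from 55 -> R from 4

In-order: [1, 4, 35, 55, 65, 70, 87, 90]


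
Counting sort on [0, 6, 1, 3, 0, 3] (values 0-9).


Input: [0, 6, 1, 3, 0, 3]
Counts: [2, 1, 0, 2, 0, 0, 1, 0, 0, 0]

Sorted: [0, 0, 1, 3, 3, 6]


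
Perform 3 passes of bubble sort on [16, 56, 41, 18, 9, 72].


Initial: [16, 56, 41, 18, 9, 72]
Pass 1: [16, 41, 18, 9, 56, 72] (3 swaps)
Pass 2: [16, 18, 9, 41, 56, 72] (2 swaps)
Pass 3: [16, 9, 18, 41, 56, 72] (1 swaps)

After 3 passes: [16, 9, 18, 41, 56, 72]


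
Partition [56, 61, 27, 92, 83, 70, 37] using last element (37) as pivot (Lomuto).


Pivot: 37
  27 <= 37: swap -> [27, 61, 56, 92, 83, 70, 37]
Place pivot at 1: [27, 37, 56, 92, 83, 70, 61]

Partitioned: [27, 37, 56, 92, 83, 70, 61]


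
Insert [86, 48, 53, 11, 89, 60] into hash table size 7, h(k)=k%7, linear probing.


Insert 86: h=2 -> slot 2
Insert 48: h=6 -> slot 6
Insert 53: h=4 -> slot 4
Insert 11: h=4, 1 probes -> slot 5
Insert 89: h=5, 2 probes -> slot 0
Insert 60: h=4, 4 probes -> slot 1

Table: [89, 60, 86, None, 53, 11, 48]


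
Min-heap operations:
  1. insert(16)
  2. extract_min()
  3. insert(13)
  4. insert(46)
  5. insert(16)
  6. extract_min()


insert(16) -> [16]
extract_min()->16, []
insert(13) -> [13]
insert(46) -> [13, 46]
insert(16) -> [13, 46, 16]
extract_min()->13, [16, 46]

Final heap: [16, 46]


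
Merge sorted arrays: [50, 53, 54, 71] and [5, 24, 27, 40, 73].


Take 5 from B
Take 24 from B
Take 27 from B
Take 40 from B
Take 50 from A
Take 53 from A
Take 54 from A
Take 71 from A

Merged: [5, 24, 27, 40, 50, 53, 54, 71, 73]


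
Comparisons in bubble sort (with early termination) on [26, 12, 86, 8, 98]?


Algorithm: bubble sort (with early termination)
Input: [26, 12, 86, 8, 98]
Sorted: [8, 12, 26, 86, 98]

10


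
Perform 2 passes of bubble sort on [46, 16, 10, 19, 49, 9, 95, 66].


Initial: [46, 16, 10, 19, 49, 9, 95, 66]
Pass 1: [16, 10, 19, 46, 9, 49, 66, 95] (5 swaps)
Pass 2: [10, 16, 19, 9, 46, 49, 66, 95] (2 swaps)

After 2 passes: [10, 16, 19, 9, 46, 49, 66, 95]


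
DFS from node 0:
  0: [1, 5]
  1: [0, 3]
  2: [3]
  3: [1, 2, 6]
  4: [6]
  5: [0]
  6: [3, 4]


Visit 0, push [5, 1]
Visit 1, push [3]
Visit 3, push [6, 2]
Visit 2, push []
Visit 6, push [4]
Visit 4, push []
Visit 5, push []

DFS order: [0, 1, 3, 2, 6, 4, 5]


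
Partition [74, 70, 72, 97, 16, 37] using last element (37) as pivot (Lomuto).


Pivot: 37
  16 <= 37: swap -> [16, 70, 72, 97, 74, 37]
Place pivot at 1: [16, 37, 72, 97, 74, 70]

Partitioned: [16, 37, 72, 97, 74, 70]


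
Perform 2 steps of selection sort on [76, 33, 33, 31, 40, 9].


Initial: [76, 33, 33, 31, 40, 9]
Step 1: min=9 at 5
  Swap: [9, 33, 33, 31, 40, 76]
Step 2: min=31 at 3
  Swap: [9, 31, 33, 33, 40, 76]

After 2 steps: [9, 31, 33, 33, 40, 76]


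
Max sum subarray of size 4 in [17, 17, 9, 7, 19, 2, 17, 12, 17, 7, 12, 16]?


[0:4]: 50
[1:5]: 52
[2:6]: 37
[3:7]: 45
[4:8]: 50
[5:9]: 48
[6:10]: 53
[7:11]: 48
[8:12]: 52

Max: 53 at [6:10]


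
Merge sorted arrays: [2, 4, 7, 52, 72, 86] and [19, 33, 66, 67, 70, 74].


Take 2 from A
Take 4 from A
Take 7 from A
Take 19 from B
Take 33 from B
Take 52 from A
Take 66 from B
Take 67 from B
Take 70 from B
Take 72 from A
Take 74 from B

Merged: [2, 4, 7, 19, 33, 52, 66, 67, 70, 72, 74, 86]


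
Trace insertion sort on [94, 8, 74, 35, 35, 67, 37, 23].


Initial: [94, 8, 74, 35, 35, 67, 37, 23]
Insert 8: [8, 94, 74, 35, 35, 67, 37, 23]
Insert 74: [8, 74, 94, 35, 35, 67, 37, 23]
Insert 35: [8, 35, 74, 94, 35, 67, 37, 23]
Insert 35: [8, 35, 35, 74, 94, 67, 37, 23]
Insert 67: [8, 35, 35, 67, 74, 94, 37, 23]
Insert 37: [8, 35, 35, 37, 67, 74, 94, 23]
Insert 23: [8, 23, 35, 35, 37, 67, 74, 94]

Sorted: [8, 23, 35, 35, 37, 67, 74, 94]


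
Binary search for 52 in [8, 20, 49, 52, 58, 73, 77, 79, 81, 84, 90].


Step 1: lo=0, hi=10, mid=5, val=73
Step 2: lo=0, hi=4, mid=2, val=49
Step 3: lo=3, hi=4, mid=3, val=52

Found at index 3


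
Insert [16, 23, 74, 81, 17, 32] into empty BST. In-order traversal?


Insert 16: root
Insert 23: R from 16
Insert 74: R from 16 -> R from 23
Insert 81: R from 16 -> R from 23 -> R from 74
Insert 17: R from 16 -> L from 23
Insert 32: R from 16 -> R from 23 -> L from 74

In-order: [16, 17, 23, 32, 74, 81]


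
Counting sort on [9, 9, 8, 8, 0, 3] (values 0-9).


Input: [9, 9, 8, 8, 0, 3]
Counts: [1, 0, 0, 1, 0, 0, 0, 0, 2, 2]

Sorted: [0, 3, 8, 8, 9, 9]


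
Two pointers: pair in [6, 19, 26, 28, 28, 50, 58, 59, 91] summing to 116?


lo=0(6)+hi=8(91)=97
lo=1(19)+hi=8(91)=110
lo=2(26)+hi=8(91)=117
lo=2(26)+hi=7(59)=85
lo=3(28)+hi=7(59)=87
lo=4(28)+hi=7(59)=87
lo=5(50)+hi=7(59)=109
lo=6(58)+hi=7(59)=117

No pair found


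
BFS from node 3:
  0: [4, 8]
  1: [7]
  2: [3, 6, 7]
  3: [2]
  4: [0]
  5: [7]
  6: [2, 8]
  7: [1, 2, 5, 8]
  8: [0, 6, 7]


Visit 3, enqueue [2]
Visit 2, enqueue [6, 7]
Visit 6, enqueue [8]
Visit 7, enqueue [1, 5]
Visit 8, enqueue [0]
Visit 1, enqueue []
Visit 5, enqueue []
Visit 0, enqueue [4]
Visit 4, enqueue []

BFS order: [3, 2, 6, 7, 8, 1, 5, 0, 4]


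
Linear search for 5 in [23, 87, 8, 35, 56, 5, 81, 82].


i=0: 23!=5
i=1: 87!=5
i=2: 8!=5
i=3: 35!=5
i=4: 56!=5
i=5: 5==5 found!

Found at 5, 6 comps


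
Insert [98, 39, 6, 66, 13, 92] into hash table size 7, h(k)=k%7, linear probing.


Insert 98: h=0 -> slot 0
Insert 39: h=4 -> slot 4
Insert 6: h=6 -> slot 6
Insert 66: h=3 -> slot 3
Insert 13: h=6, 2 probes -> slot 1
Insert 92: h=1, 1 probes -> slot 2

Table: [98, 13, 92, 66, 39, None, 6]


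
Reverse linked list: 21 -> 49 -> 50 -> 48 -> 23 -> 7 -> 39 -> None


Step 1: curr=21, set curr.next=prev(None) | reversed so far: 21
Step 2: curr=49, set curr.next=prev(21) | reversed so far: 49 -> 21
Step 3: curr=50, set curr.next=prev(49) | reversed so far: 50 -> 49 -> 21
Step 4: curr=48, set curr.next=prev(50) | reversed so far: 48 -> 50 -> 49 -> 21
Step 5: curr=23, set curr.next=prev(48) | reversed so far: 23 -> 48 -> 50 -> 49 -> 21
Step 6: curr=7, set curr.next=prev(23) | reversed so far: 7 -> 23 -> 48 -> 50 -> 49 -> 21
Step 7: curr=39, set curr.next=prev(7) | reversed so far: 39 -> 7 -> 23 -> 48 -> 50 -> 49 -> 21

39 -> 7 -> 23 -> 48 -> 50 -> 49 -> 21 -> None


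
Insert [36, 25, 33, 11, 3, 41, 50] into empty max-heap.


Insert 36: [36]
Insert 25: [36, 25]
Insert 33: [36, 25, 33]
Insert 11: [36, 25, 33, 11]
Insert 3: [36, 25, 33, 11, 3]
Insert 41: [41, 25, 36, 11, 3, 33]
Insert 50: [50, 25, 41, 11, 3, 33, 36]

Final heap: [50, 25, 41, 11, 3, 33, 36]


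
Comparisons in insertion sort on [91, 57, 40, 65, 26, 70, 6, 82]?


Algorithm: insertion sort
Input: [91, 57, 40, 65, 26, 70, 6, 82]
Sorted: [6, 26, 40, 57, 65, 70, 82, 91]

19


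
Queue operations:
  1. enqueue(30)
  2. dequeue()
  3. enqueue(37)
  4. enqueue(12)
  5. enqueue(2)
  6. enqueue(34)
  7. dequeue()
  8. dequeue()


enqueue(30) -> [30]
dequeue()->30, []
enqueue(37) -> [37]
enqueue(12) -> [37, 12]
enqueue(2) -> [37, 12, 2]
enqueue(34) -> [37, 12, 2, 34]
dequeue()->37, [12, 2, 34]
dequeue()->12, [2, 34]

Final queue: [2, 34]


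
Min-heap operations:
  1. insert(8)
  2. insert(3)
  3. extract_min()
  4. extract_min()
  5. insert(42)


insert(8) -> [8]
insert(3) -> [3, 8]
extract_min()->3, [8]
extract_min()->8, []
insert(42) -> [42]

Final heap: [42]


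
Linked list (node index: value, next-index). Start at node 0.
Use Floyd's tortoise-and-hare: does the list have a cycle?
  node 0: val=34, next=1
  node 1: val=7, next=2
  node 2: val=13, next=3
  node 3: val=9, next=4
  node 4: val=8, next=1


Floyd's tortoise (slow, +1) and hare (fast, +2):
  init: slow=0, fast=0
  step 1: slow=1, fast=2
  step 2: slow=2, fast=4
  step 3: slow=3, fast=2
  step 4: slow=4, fast=4
  slow == fast at node 4: cycle detected

Cycle: yes


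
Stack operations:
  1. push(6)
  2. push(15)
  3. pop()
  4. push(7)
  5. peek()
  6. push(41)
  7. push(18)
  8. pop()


push(6) -> [6]
push(15) -> [6, 15]
pop()->15, [6]
push(7) -> [6, 7]
peek()->7
push(41) -> [6, 7, 41]
push(18) -> [6, 7, 41, 18]
pop()->18, [6, 7, 41]

Final stack: [6, 7, 41]


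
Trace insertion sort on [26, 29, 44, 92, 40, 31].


Initial: [26, 29, 44, 92, 40, 31]
Insert 29: [26, 29, 44, 92, 40, 31]
Insert 44: [26, 29, 44, 92, 40, 31]
Insert 92: [26, 29, 44, 92, 40, 31]
Insert 40: [26, 29, 40, 44, 92, 31]
Insert 31: [26, 29, 31, 40, 44, 92]

Sorted: [26, 29, 31, 40, 44, 92]


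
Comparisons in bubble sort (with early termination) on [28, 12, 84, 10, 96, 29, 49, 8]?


Algorithm: bubble sort (with early termination)
Input: [28, 12, 84, 10, 96, 29, 49, 8]
Sorted: [8, 10, 12, 28, 29, 49, 84, 96]

28


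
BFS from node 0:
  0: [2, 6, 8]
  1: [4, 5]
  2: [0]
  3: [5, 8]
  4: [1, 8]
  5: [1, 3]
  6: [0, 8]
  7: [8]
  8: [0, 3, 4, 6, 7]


Visit 0, enqueue [2, 6, 8]
Visit 2, enqueue []
Visit 6, enqueue []
Visit 8, enqueue [3, 4, 7]
Visit 3, enqueue [5]
Visit 4, enqueue [1]
Visit 7, enqueue []
Visit 5, enqueue []
Visit 1, enqueue []

BFS order: [0, 2, 6, 8, 3, 4, 7, 5, 1]


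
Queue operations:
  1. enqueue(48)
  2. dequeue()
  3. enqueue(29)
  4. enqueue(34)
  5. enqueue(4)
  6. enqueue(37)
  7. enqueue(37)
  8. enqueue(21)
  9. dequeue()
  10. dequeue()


enqueue(48) -> [48]
dequeue()->48, []
enqueue(29) -> [29]
enqueue(34) -> [29, 34]
enqueue(4) -> [29, 34, 4]
enqueue(37) -> [29, 34, 4, 37]
enqueue(37) -> [29, 34, 4, 37, 37]
enqueue(21) -> [29, 34, 4, 37, 37, 21]
dequeue()->29, [34, 4, 37, 37, 21]
dequeue()->34, [4, 37, 37, 21]

Final queue: [4, 37, 37, 21]


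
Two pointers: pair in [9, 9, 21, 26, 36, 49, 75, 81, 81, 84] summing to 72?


lo=0(9)+hi=9(84)=93
lo=0(9)+hi=8(81)=90
lo=0(9)+hi=7(81)=90
lo=0(9)+hi=6(75)=84
lo=0(9)+hi=5(49)=58
lo=1(9)+hi=5(49)=58
lo=2(21)+hi=5(49)=70
lo=3(26)+hi=5(49)=75
lo=3(26)+hi=4(36)=62

No pair found


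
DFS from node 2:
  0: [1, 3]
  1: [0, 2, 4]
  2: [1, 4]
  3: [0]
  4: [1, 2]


Visit 2, push [4, 1]
Visit 1, push [4, 0]
Visit 0, push [3]
Visit 3, push []
Visit 4, push []

DFS order: [2, 1, 0, 3, 4]


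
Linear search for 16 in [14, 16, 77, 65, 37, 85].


i=0: 14!=16
i=1: 16==16 found!

Found at 1, 2 comps


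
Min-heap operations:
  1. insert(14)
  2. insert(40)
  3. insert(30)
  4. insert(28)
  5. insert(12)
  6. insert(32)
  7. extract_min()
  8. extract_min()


insert(14) -> [14]
insert(40) -> [14, 40]
insert(30) -> [14, 40, 30]
insert(28) -> [14, 28, 30, 40]
insert(12) -> [12, 14, 30, 40, 28]
insert(32) -> [12, 14, 30, 40, 28, 32]
extract_min()->12, [14, 28, 30, 40, 32]
extract_min()->14, [28, 32, 30, 40]

Final heap: [28, 32, 30, 40]


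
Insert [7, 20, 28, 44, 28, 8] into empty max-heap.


Insert 7: [7]
Insert 20: [20, 7]
Insert 28: [28, 7, 20]
Insert 44: [44, 28, 20, 7]
Insert 28: [44, 28, 20, 7, 28]
Insert 8: [44, 28, 20, 7, 28, 8]

Final heap: [44, 28, 20, 7, 28, 8]


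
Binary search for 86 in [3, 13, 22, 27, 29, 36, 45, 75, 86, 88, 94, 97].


Step 1: lo=0, hi=11, mid=5, val=36
Step 2: lo=6, hi=11, mid=8, val=86

Found at index 8


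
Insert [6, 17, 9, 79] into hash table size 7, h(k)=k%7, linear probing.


Insert 6: h=6 -> slot 6
Insert 17: h=3 -> slot 3
Insert 9: h=2 -> slot 2
Insert 79: h=2, 2 probes -> slot 4

Table: [None, None, 9, 17, 79, None, 6]


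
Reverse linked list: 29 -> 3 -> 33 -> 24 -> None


Step 1: curr=29, set curr.next=prev(None) | reversed so far: 29
Step 2: curr=3, set curr.next=prev(29) | reversed so far: 3 -> 29
Step 3: curr=33, set curr.next=prev(3) | reversed so far: 33 -> 3 -> 29
Step 4: curr=24, set curr.next=prev(33) | reversed so far: 24 -> 33 -> 3 -> 29

24 -> 33 -> 3 -> 29 -> None


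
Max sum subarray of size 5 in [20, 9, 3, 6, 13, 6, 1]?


[0:5]: 51
[1:6]: 37
[2:7]: 29

Max: 51 at [0:5]


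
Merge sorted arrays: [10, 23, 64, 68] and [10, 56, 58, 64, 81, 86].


Take 10 from A
Take 10 from B
Take 23 from A
Take 56 from B
Take 58 from B
Take 64 from A
Take 64 from B
Take 68 from A

Merged: [10, 10, 23, 56, 58, 64, 64, 68, 81, 86]


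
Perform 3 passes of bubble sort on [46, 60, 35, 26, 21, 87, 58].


Initial: [46, 60, 35, 26, 21, 87, 58]
Pass 1: [46, 35, 26, 21, 60, 58, 87] (4 swaps)
Pass 2: [35, 26, 21, 46, 58, 60, 87] (4 swaps)
Pass 3: [26, 21, 35, 46, 58, 60, 87] (2 swaps)

After 3 passes: [26, 21, 35, 46, 58, 60, 87]


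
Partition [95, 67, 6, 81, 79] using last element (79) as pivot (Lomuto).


Pivot: 79
  67 <= 79: swap -> [67, 95, 6, 81, 79]
  6 <= 79: swap -> [67, 6, 95, 81, 79]
Place pivot at 2: [67, 6, 79, 81, 95]

Partitioned: [67, 6, 79, 81, 95]


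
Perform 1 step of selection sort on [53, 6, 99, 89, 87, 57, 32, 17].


Initial: [53, 6, 99, 89, 87, 57, 32, 17]
Step 1: min=6 at 1
  Swap: [6, 53, 99, 89, 87, 57, 32, 17]

After 1 step: [6, 53, 99, 89, 87, 57, 32, 17]


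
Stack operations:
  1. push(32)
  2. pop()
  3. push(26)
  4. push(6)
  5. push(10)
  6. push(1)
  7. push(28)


push(32) -> [32]
pop()->32, []
push(26) -> [26]
push(6) -> [26, 6]
push(10) -> [26, 6, 10]
push(1) -> [26, 6, 10, 1]
push(28) -> [26, 6, 10, 1, 28]

Final stack: [26, 6, 10, 1, 28]


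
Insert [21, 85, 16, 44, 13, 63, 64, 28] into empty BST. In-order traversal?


Insert 21: root
Insert 85: R from 21
Insert 16: L from 21
Insert 44: R from 21 -> L from 85
Insert 13: L from 21 -> L from 16
Insert 63: R from 21 -> L from 85 -> R from 44
Insert 64: R from 21 -> L from 85 -> R from 44 -> R from 63
Insert 28: R from 21 -> L from 85 -> L from 44

In-order: [13, 16, 21, 28, 44, 63, 64, 85]


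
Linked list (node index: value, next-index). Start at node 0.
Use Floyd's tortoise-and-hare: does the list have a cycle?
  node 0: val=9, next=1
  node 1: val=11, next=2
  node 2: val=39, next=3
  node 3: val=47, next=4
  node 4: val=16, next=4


Floyd's tortoise (slow, +1) and hare (fast, +2):
  init: slow=0, fast=0
  step 1: slow=1, fast=2
  step 2: slow=2, fast=4
  step 3: slow=3, fast=4
  step 4: slow=4, fast=4
  slow == fast at node 4: cycle detected

Cycle: yes


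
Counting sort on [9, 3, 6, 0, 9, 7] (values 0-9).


Input: [9, 3, 6, 0, 9, 7]
Counts: [1, 0, 0, 1, 0, 0, 1, 1, 0, 2]

Sorted: [0, 3, 6, 7, 9, 9]


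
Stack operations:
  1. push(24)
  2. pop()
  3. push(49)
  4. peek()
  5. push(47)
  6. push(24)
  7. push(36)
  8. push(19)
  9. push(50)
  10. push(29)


push(24) -> [24]
pop()->24, []
push(49) -> [49]
peek()->49
push(47) -> [49, 47]
push(24) -> [49, 47, 24]
push(36) -> [49, 47, 24, 36]
push(19) -> [49, 47, 24, 36, 19]
push(50) -> [49, 47, 24, 36, 19, 50]
push(29) -> [49, 47, 24, 36, 19, 50, 29]

Final stack: [49, 47, 24, 36, 19, 50, 29]


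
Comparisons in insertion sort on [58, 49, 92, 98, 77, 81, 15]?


Algorithm: insertion sort
Input: [58, 49, 92, 98, 77, 81, 15]
Sorted: [15, 49, 58, 77, 81, 92, 98]

15


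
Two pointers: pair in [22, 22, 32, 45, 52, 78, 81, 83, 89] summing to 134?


lo=0(22)+hi=8(89)=111
lo=1(22)+hi=8(89)=111
lo=2(32)+hi=8(89)=121
lo=3(45)+hi=8(89)=134

Yes: 45+89=134


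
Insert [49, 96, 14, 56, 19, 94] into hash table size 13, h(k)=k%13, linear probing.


Insert 49: h=10 -> slot 10
Insert 96: h=5 -> slot 5
Insert 14: h=1 -> slot 1
Insert 56: h=4 -> slot 4
Insert 19: h=6 -> slot 6
Insert 94: h=3 -> slot 3

Table: [None, 14, None, 94, 56, 96, 19, None, None, None, 49, None, None]


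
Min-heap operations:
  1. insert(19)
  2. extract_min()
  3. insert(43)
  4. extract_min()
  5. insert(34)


insert(19) -> [19]
extract_min()->19, []
insert(43) -> [43]
extract_min()->43, []
insert(34) -> [34]

Final heap: [34]


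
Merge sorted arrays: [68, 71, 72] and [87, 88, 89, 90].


Take 68 from A
Take 71 from A
Take 72 from A

Merged: [68, 71, 72, 87, 88, 89, 90]


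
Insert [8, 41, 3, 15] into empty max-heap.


Insert 8: [8]
Insert 41: [41, 8]
Insert 3: [41, 8, 3]
Insert 15: [41, 15, 3, 8]

Final heap: [41, 15, 3, 8]


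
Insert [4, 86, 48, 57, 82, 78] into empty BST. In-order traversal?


Insert 4: root
Insert 86: R from 4
Insert 48: R from 4 -> L from 86
Insert 57: R from 4 -> L from 86 -> R from 48
Insert 82: R from 4 -> L from 86 -> R from 48 -> R from 57
Insert 78: R from 4 -> L from 86 -> R from 48 -> R from 57 -> L from 82

In-order: [4, 48, 57, 78, 82, 86]


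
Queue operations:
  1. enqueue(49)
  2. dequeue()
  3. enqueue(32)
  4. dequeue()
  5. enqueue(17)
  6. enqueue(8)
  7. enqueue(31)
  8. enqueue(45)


enqueue(49) -> [49]
dequeue()->49, []
enqueue(32) -> [32]
dequeue()->32, []
enqueue(17) -> [17]
enqueue(8) -> [17, 8]
enqueue(31) -> [17, 8, 31]
enqueue(45) -> [17, 8, 31, 45]

Final queue: [17, 8, 31, 45]


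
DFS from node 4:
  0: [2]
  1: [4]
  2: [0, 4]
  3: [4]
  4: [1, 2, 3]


Visit 4, push [3, 2, 1]
Visit 1, push []
Visit 2, push [0]
Visit 0, push []
Visit 3, push []

DFS order: [4, 1, 2, 0, 3]


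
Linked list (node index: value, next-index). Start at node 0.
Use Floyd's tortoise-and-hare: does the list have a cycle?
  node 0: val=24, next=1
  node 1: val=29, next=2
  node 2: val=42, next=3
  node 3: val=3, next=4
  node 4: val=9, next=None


Floyd's tortoise (slow, +1) and hare (fast, +2):
  init: slow=0, fast=0
  step 1: slow=1, fast=2
  step 2: slow=2, fast=4
  step 3: fast -> None, no cycle

Cycle: no


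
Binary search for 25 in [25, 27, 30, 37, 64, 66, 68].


Step 1: lo=0, hi=6, mid=3, val=37
Step 2: lo=0, hi=2, mid=1, val=27
Step 3: lo=0, hi=0, mid=0, val=25

Found at index 0


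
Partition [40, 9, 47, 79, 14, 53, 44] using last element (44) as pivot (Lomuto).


Pivot: 44
  40 <= 44: advance i (no swap)
  9 <= 44: advance i (no swap)
  14 <= 44: swap -> [40, 9, 14, 79, 47, 53, 44]
Place pivot at 3: [40, 9, 14, 44, 47, 53, 79]

Partitioned: [40, 9, 14, 44, 47, 53, 79]


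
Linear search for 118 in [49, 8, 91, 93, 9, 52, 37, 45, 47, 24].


i=0: 49!=118
i=1: 8!=118
i=2: 91!=118
i=3: 93!=118
i=4: 9!=118
i=5: 52!=118
i=6: 37!=118
i=7: 45!=118
i=8: 47!=118
i=9: 24!=118

Not found, 10 comps


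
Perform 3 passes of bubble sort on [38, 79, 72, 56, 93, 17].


Initial: [38, 79, 72, 56, 93, 17]
Pass 1: [38, 72, 56, 79, 17, 93] (3 swaps)
Pass 2: [38, 56, 72, 17, 79, 93] (2 swaps)
Pass 3: [38, 56, 17, 72, 79, 93] (1 swaps)

After 3 passes: [38, 56, 17, 72, 79, 93]


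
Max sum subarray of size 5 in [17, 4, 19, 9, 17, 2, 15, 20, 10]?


[0:5]: 66
[1:6]: 51
[2:7]: 62
[3:8]: 63
[4:9]: 64

Max: 66 at [0:5]


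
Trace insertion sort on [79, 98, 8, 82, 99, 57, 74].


Initial: [79, 98, 8, 82, 99, 57, 74]
Insert 98: [79, 98, 8, 82, 99, 57, 74]
Insert 8: [8, 79, 98, 82, 99, 57, 74]
Insert 82: [8, 79, 82, 98, 99, 57, 74]
Insert 99: [8, 79, 82, 98, 99, 57, 74]
Insert 57: [8, 57, 79, 82, 98, 99, 74]
Insert 74: [8, 57, 74, 79, 82, 98, 99]

Sorted: [8, 57, 74, 79, 82, 98, 99]


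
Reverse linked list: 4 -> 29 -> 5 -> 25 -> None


Step 1: curr=4, set curr.next=prev(None) | reversed so far: 4
Step 2: curr=29, set curr.next=prev(4) | reversed so far: 29 -> 4
Step 3: curr=5, set curr.next=prev(29) | reversed so far: 5 -> 29 -> 4
Step 4: curr=25, set curr.next=prev(5) | reversed so far: 25 -> 5 -> 29 -> 4

25 -> 5 -> 29 -> 4 -> None


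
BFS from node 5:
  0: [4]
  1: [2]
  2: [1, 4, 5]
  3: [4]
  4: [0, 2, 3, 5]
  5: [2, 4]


Visit 5, enqueue [2, 4]
Visit 2, enqueue [1]
Visit 4, enqueue [0, 3]
Visit 1, enqueue []
Visit 0, enqueue []
Visit 3, enqueue []

BFS order: [5, 2, 4, 1, 0, 3]


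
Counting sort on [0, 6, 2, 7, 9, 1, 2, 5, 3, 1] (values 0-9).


Input: [0, 6, 2, 7, 9, 1, 2, 5, 3, 1]
Counts: [1, 2, 2, 1, 0, 1, 1, 1, 0, 1]

Sorted: [0, 1, 1, 2, 2, 3, 5, 6, 7, 9]


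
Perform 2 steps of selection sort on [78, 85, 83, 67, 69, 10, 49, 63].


Initial: [78, 85, 83, 67, 69, 10, 49, 63]
Step 1: min=10 at 5
  Swap: [10, 85, 83, 67, 69, 78, 49, 63]
Step 2: min=49 at 6
  Swap: [10, 49, 83, 67, 69, 78, 85, 63]

After 2 steps: [10, 49, 83, 67, 69, 78, 85, 63]
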